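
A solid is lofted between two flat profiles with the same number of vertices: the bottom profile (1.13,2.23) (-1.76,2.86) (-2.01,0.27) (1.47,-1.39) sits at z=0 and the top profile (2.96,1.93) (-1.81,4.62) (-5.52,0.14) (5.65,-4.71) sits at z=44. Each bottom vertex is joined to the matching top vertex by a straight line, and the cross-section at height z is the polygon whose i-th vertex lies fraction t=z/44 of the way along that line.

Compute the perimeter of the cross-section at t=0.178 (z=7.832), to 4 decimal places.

Cross-section at t=0.178: each vertex is (1-t)·p0[i] + t·p1[i].
  v1: (1-0.178)·(1.13,2.23) + 0.178·(2.96,1.93) = (1.4557,2.1766)
  v2: (1-0.178)·(-1.76,2.86) + 0.178·(-1.81,4.62) = (-1.7689,3.1733)
  v3: (1-0.178)·(-2.01,0.27) + 0.178·(-5.52,0.14) = (-2.6348,0.2469)
  v4: (1-0.178)·(1.47,-1.39) + 0.178·(5.65,-4.71) = (2.2140,-1.9810)
Perimeter = Σ |v_{i+1} − v_i|:
  edge 1→2: √(-3.2246² + 0.9967²) = 3.3752 (running 3.3752)
  edge 2→3: √(-0.8659² + -2.9264²) = 3.0518 (running 6.4270)
  edge 3→4: √(4.8488² + -2.2278²) = 5.3361 (running 11.7631)
  edge 4→1: √(-0.7583² + 4.1576²) = 4.2261 (running 15.9893)
Perimeter = 15.9893

Perimeter at t=0.178: 15.9893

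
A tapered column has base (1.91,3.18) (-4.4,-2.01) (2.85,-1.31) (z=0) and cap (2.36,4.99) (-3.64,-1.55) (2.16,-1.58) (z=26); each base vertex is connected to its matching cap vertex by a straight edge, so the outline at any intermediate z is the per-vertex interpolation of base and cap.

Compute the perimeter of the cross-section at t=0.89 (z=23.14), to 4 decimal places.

Cross-section at t=0.89: each vertex is (1-t)·p0[i] + t·p1[i].
  v1: (1-0.89)·(1.91,3.18) + 0.89·(2.36,4.99) = (2.3105,4.7909)
  v2: (1-0.89)·(-4.4,-2.01) + 0.89·(-3.64,-1.55) = (-3.7236,-1.6006)
  v3: (1-0.89)·(2.85,-1.31) + 0.89·(2.16,-1.58) = (2.2359,-1.5503)
Perimeter = Σ |v_{i+1} − v_i|:
  edge 1→2: √(-6.0341² + -6.3915²) = 8.7899 (running 8.7899)
  edge 2→3: √(5.9595² + 0.0503²) = 5.9597 (running 14.7496)
  edge 3→1: √(0.0746² + 6.3412²) = 6.3416 (running 21.0912)
Perimeter = 21.0912

Perimeter at t=0.89: 21.0912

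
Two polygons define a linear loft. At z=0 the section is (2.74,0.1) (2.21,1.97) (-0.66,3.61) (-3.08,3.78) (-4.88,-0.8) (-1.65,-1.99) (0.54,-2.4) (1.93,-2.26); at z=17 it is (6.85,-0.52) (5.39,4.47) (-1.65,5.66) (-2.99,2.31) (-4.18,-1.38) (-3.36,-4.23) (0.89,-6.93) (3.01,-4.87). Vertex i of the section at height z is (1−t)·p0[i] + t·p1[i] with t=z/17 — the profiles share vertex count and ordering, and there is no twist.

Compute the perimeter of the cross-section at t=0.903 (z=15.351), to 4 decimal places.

Perimeter at t=0.903: 34.8245

Cross-section at t=0.903: each vertex is (1-t)·p0[i] + t·p1[i].
  v1: (1-0.903)·(2.74,0.1) + 0.903·(6.85,-0.52) = (6.4513,-0.4599)
  v2: (1-0.903)·(2.21,1.97) + 0.903·(5.39,4.47) = (5.0815,4.2275)
  v3: (1-0.903)·(-0.66,3.61) + 0.903·(-1.65,5.66) = (-1.5540,5.4612)
  v4: (1-0.903)·(-3.08,3.78) + 0.903·(-2.99,2.31) = (-2.9987,2.4526)
  v5: (1-0.903)·(-4.88,-0.8) + 0.903·(-4.18,-1.38) = (-4.2479,-1.3237)
  v6: (1-0.903)·(-1.65,-1.99) + 0.903·(-3.36,-4.23) = (-3.1941,-4.0127)
  v7: (1-0.903)·(0.54,-2.4) + 0.903·(0.89,-6.93) = (0.8560,-6.4906)
  v8: (1-0.903)·(1.93,-2.26) + 0.903·(3.01,-4.87) = (2.9052,-4.6168)
Perimeter = Σ |v_{i+1} − v_i|:
  edge 1→2: √(-1.3698² + 4.6874²) = 4.8834 (running 4.8834)
  edge 2→3: √(-6.6355² + 1.2337²) = 6.7492 (running 11.6326)
  edge 3→4: √(-1.4448² + -3.0086²) = 3.3375 (running 14.9701)
  edge 4→5: √(-1.2492² + -3.7763²) = 3.9776 (running 18.9477)
  edge 5→6: √(1.0538² + -2.6890²) = 2.8881 (running 21.8358)
  edge 6→7: √(4.0502² + -2.4779²) = 4.7480 (running 26.5838)
  edge 7→8: √(2.0492² + 1.8738²) = 2.7767 (running 29.3605)
  edge 8→1: √(3.5461² + 4.1570²) = 5.4640 (running 34.8245)
Perimeter = 34.8245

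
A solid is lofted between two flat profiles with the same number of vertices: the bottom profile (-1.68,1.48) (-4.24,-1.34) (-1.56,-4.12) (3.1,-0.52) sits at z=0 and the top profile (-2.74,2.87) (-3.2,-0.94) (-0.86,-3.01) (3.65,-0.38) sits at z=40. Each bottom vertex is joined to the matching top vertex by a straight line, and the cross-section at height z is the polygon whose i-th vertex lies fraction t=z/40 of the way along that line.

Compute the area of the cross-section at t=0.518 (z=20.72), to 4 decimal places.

Area at t=0.518: 20.7087

Cross-section at t=0.518: each vertex is (1-t)·p0[i] + t·p1[i].
  v1: (1-0.518)·(-1.68,1.48) + 0.518·(-2.74,2.87) = (-2.2291,2.2000)
  v2: (1-0.518)·(-4.24,-1.34) + 0.518·(-3.2,-0.94) = (-3.7013,-1.1328)
  v3: (1-0.518)·(-1.56,-4.12) + 0.518·(-0.86,-3.01) = (-1.1974,-3.5450)
  v4: (1-0.518)·(3.1,-0.52) + 0.518·(3.65,-0.38) = (3.3849,-0.4475)
Shoelace sum Σ(x_i·y_{i+1} − x_{i+1}·y_i):
  i=1: -2.2291·-1.1328 − -3.7013·2.2000 = +10.6680 (running +10.6680)
  i=2: -3.7013·-3.5450 − -1.1974·-1.1328 = +11.7647 (running +22.4327)
  i=3: -1.1974·-0.4475 − 3.3849·-3.5450 = +12.5354 (running +34.9680)
  i=4: 3.3849·2.2000 − -2.2291·-0.4475 = +6.4494 (running +41.4174)
Area = |Σ|/2 = |41.4174|/2 = 20.7087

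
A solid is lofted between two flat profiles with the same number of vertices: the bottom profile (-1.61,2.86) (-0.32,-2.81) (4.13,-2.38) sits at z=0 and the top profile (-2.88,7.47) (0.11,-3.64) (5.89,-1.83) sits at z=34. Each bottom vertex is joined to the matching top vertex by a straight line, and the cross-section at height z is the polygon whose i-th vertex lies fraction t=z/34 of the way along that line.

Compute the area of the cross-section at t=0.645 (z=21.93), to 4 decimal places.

Cross-section at t=0.645: each vertex is (1-t)·p0[i] + t·p1[i].
  v1: (1-0.645)·(-1.61,2.86) + 0.645·(-2.88,7.47) = (-2.4291,5.8335)
  v2: (1-0.645)·(-0.32,-2.81) + 0.645·(0.11,-3.64) = (-0.0426,-3.3454)
  v3: (1-0.645)·(4.13,-2.38) + 0.645·(5.89,-1.83) = (5.2652,-2.0252)
Shoelace sum Σ(x_i·y_{i+1} − x_{i+1}·y_i):
  i=1: -2.4291·-3.3454 − -0.0426·5.8335 = +8.3752 (running +8.3752)
  i=2: -0.0426·-2.0252 − 5.2652·-3.3454 = +17.7003 (running +26.0755)
  i=3: 5.2652·5.8335 − -2.4291·-2.0252 = +25.7946 (running +51.8701)
Area = |Σ|/2 = |51.8701|/2 = 25.9351

Area at t=0.645: 25.9351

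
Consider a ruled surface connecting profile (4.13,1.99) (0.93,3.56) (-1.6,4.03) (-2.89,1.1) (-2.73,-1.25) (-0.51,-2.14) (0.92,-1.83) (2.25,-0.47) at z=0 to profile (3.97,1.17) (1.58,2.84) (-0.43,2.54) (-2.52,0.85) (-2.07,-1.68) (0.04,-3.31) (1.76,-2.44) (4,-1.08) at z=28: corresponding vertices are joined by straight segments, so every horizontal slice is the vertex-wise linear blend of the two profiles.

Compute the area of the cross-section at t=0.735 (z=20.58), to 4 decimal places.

Cross-section at t=0.735: each vertex is (1-t)·p0[i] + t·p1[i].
  v1: (1-0.735)·(4.13,1.99) + 0.735·(3.97,1.17) = (4.0124,1.3873)
  v2: (1-0.735)·(0.93,3.56) + 0.735·(1.58,2.84) = (1.4078,3.0308)
  v3: (1-0.735)·(-1.6,4.03) + 0.735·(-0.43,2.54) = (-0.7401,2.9348)
  v4: (1-0.735)·(-2.89,1.1) + 0.735·(-2.52,0.85) = (-2.6181,0.9163)
  v5: (1-0.735)·(-2.73,-1.25) + 0.735·(-2.07,-1.68) = (-2.2449,-1.5660)
  v6: (1-0.735)·(-0.51,-2.14) + 0.735·(0.04,-3.31) = (-0.1058,-3.0000)
  v7: (1-0.735)·(0.92,-1.83) + 0.735·(1.76,-2.44) = (1.5374,-2.2784)
  v8: (1-0.735)·(2.25,-0.47) + 0.735·(4,-1.08) = (3.5362,-0.9183)
Shoelace sum Σ(x_i·y_{i+1} − x_{i+1}·y_i):
  i=1: 4.0124·3.0308 − 1.4078·1.3873 = +10.2078 (running +10.2078)
  i=2: 1.4078·2.9348 − -0.7401·3.0308 = +6.3745 (running +16.5823)
  i=3: -0.7401·0.9163 − -2.6181·2.9348 = +7.0055 (running +23.5878)
  i=4: -2.6181·-1.5660 − -2.2449·0.9163 = +6.1569 (running +29.7447)
  i=5: -2.2449·-3.0000 − -0.1058·-1.5660 = +6.5690 (running +36.3137)
  i=6: -0.1058·-2.2784 − 1.5374·-3.0000 = +4.8531 (running +41.1667)
  i=7: 1.5374·-0.9183 − 3.5362·-2.2784 = +6.6449 (running +47.8117)
  i=8: 3.5362·1.3873 − 4.0124·-0.9183 = +8.5906 (running +56.4023)
Area = |Σ|/2 = |56.4023|/2 = 28.2011

Area at t=0.735: 28.2011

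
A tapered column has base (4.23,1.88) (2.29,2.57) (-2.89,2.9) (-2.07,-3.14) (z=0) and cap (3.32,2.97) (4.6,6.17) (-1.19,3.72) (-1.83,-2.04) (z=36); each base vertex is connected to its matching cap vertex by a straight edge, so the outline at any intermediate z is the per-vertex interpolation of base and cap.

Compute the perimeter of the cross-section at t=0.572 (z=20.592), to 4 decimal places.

Cross-section at t=0.572: each vertex is (1-t)·p0[i] + t·p1[i].
  v1: (1-0.572)·(4.23,1.88) + 0.572·(3.32,2.97) = (3.7095,2.5035)
  v2: (1-0.572)·(2.29,2.57) + 0.572·(4.6,6.17) = (3.6113,4.6292)
  v3: (1-0.572)·(-2.89,2.9) + 0.572·(-1.19,3.72) = (-1.9176,3.3690)
  v4: (1-0.572)·(-2.07,-3.14) + 0.572·(-1.83,-2.04) = (-1.9327,-2.5108)
Perimeter = Σ |v_{i+1} − v_i|:
  edge 1→2: √(-0.0982² + 2.1257²) = 2.1280 (running 2.1280)
  edge 2→3: √(-5.5289² + -1.2602²) = 5.6707 (running 7.7987)
  edge 3→4: √(-0.0151² + -5.8798²) = 5.8799 (running 13.6786)
  edge 4→1: √(5.6422² + 5.0143²) = 7.5483 (running 21.2269)
Perimeter = 21.2269

Perimeter at t=0.572: 21.2269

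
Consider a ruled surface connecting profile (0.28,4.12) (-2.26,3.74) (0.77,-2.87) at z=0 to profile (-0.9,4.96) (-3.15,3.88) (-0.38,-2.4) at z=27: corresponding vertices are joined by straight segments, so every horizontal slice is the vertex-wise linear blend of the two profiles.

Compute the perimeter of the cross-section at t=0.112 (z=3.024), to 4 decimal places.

Perimeter at t=0.112: 16.8235

Cross-section at t=0.112: each vertex is (1-t)·p0[i] + t·p1[i].
  v1: (1-0.112)·(0.28,4.12) + 0.112·(-0.9,4.96) = (0.1478,4.2141)
  v2: (1-0.112)·(-2.26,3.74) + 0.112·(-3.15,3.88) = (-2.3597,3.7557)
  v3: (1-0.112)·(0.77,-2.87) + 0.112·(-0.38,-2.4) = (0.6412,-2.8174)
Perimeter = Σ |v_{i+1} − v_i|:
  edge 1→2: √(-2.5075² + -0.4584²) = 2.5491 (running 2.5491)
  edge 2→3: √(3.0009² + -6.5730²) = 7.2257 (running 9.7747)
  edge 3→1: √(-0.4934² + 7.0314²) = 7.0487 (running 16.8235)
Perimeter = 16.8235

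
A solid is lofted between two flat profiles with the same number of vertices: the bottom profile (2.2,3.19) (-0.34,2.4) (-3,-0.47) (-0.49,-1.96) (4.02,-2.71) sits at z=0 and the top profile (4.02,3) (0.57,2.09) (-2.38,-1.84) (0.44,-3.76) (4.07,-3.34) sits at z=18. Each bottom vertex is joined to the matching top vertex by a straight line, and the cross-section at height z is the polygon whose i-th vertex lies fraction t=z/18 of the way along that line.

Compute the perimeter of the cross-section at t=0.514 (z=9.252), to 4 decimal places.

Cross-section at t=0.514: each vertex is (1-t)·p0[i] + t·p1[i].
  v1: (1-0.514)·(2.2,3.19) + 0.514·(4.02,3) = (3.1355,3.0923)
  v2: (1-0.514)·(-0.34,2.4) + 0.514·(0.57,2.09) = (0.1277,2.2407)
  v3: (1-0.514)·(-3,-0.47) + 0.514·(-2.38,-1.84) = (-2.6813,-1.1742)
  v4: (1-0.514)·(-0.49,-1.96) + 0.514·(0.44,-3.76) = (-0.0120,-2.8852)
  v5: (1-0.514)·(4.02,-2.71) + 0.514·(4.07,-3.34) = (4.0457,-3.0338)
Perimeter = Σ |v_{i+1} − v_i|:
  edge 1→2: √(-3.0077² + -0.8517²) = 3.1260 (running 3.1260)
  edge 2→3: √(-2.8091² + -3.4148²) = 4.4218 (running 7.5478)
  edge 3→4: √(2.6693² + -1.7110²) = 3.1706 (running 10.7184)
  edge 4→5: √(4.0577² + -0.1486²) = 4.0604 (running 14.7788)
  edge 5→1: √(-0.9102² + 6.1262²) = 6.1934 (running 20.9722)
Perimeter = 20.9722

Perimeter at t=0.514: 20.9722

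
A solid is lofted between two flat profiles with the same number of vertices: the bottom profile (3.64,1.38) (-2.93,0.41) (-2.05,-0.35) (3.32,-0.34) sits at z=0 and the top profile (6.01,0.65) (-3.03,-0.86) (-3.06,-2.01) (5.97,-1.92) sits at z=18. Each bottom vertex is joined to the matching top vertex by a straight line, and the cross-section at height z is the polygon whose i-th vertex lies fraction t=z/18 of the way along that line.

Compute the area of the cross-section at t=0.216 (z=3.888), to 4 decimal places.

Cross-section at t=0.216: each vertex is (1-t)·p0[i] + t·p1[i].
  v1: (1-0.216)·(3.64,1.38) + 0.216·(6.01,0.65) = (4.1519,1.2223)
  v2: (1-0.216)·(-2.93,0.41) + 0.216·(-3.03,-0.86) = (-2.9516,0.1357)
  v3: (1-0.216)·(-2.05,-0.35) + 0.216·(-3.06,-2.01) = (-2.2682,-0.7086)
  v4: (1-0.216)·(3.32,-0.34) + 0.216·(5.97,-1.92) = (3.8924,-0.6813)
Shoelace sum Σ(x_i·y_{i+1} − x_{i+1}·y_i):
  i=1: 4.1519·0.1357 − -2.9516·1.2223 = +4.1711 (running +4.1711)
  i=2: -2.9516·-0.7086 − -2.2682·0.1357 = +2.3991 (running +6.5703)
  i=3: -2.2682·-0.6813 − 3.8924·-0.7086 = +4.3033 (running +10.8735)
  i=4: 3.8924·1.2223 − 4.1519·-0.6813 = +7.5864 (running +18.4599)
Area = |Σ|/2 = |18.4599|/2 = 9.2299

Area at t=0.216: 9.2299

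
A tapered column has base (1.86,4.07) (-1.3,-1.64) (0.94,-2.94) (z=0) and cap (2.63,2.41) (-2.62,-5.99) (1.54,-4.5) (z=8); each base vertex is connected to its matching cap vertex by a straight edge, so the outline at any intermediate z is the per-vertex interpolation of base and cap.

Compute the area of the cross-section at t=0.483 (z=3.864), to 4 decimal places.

Area at t=0.483: 11.0013

Cross-section at t=0.483: each vertex is (1-t)·p0[i] + t·p1[i].
  v1: (1-0.483)·(1.86,4.07) + 0.483·(2.63,2.41) = (2.2319,3.2682)
  v2: (1-0.483)·(-1.3,-1.64) + 0.483·(-2.62,-5.99) = (-1.9376,-3.7410)
  v3: (1-0.483)·(0.94,-2.94) + 0.483·(1.54,-4.5) = (1.2298,-3.6935)
Shoelace sum Σ(x_i·y_{i+1} − x_{i+1}·y_i):
  i=1: 2.2319·-3.7410 − -1.9376·3.2682 = -2.0173 (running -2.0173)
  i=2: -1.9376·-3.6935 − 1.2298·-3.7410 = +11.7571 (running +9.7398)
  i=3: 1.2298·3.2682 − 2.2319·-3.6935 = +12.2628 (running +22.0025)
Area = |Σ|/2 = |22.0025|/2 = 11.0013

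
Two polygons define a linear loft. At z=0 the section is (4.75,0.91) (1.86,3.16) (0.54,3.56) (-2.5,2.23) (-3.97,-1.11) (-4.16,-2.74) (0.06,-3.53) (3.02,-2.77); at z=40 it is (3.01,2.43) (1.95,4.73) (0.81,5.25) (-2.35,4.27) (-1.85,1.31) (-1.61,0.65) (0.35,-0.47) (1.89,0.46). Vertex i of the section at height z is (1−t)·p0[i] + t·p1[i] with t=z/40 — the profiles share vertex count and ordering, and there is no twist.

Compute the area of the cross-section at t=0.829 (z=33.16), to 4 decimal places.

Area at t=0.829: 24.3162

Cross-section at t=0.829: each vertex is (1-t)·p0[i] + t·p1[i].
  v1: (1-0.829)·(4.75,0.91) + 0.829·(3.01,2.43) = (3.3075,2.1701)
  v2: (1-0.829)·(1.86,3.16) + 0.829·(1.95,4.73) = (1.9346,4.4615)
  v3: (1-0.829)·(0.54,3.56) + 0.829·(0.81,5.25) = (0.7638,4.9610)
  v4: (1-0.829)·(-2.5,2.23) + 0.829·(-2.35,4.27) = (-2.3757,3.9212)
  v5: (1-0.829)·(-3.97,-1.11) + 0.829·(-1.85,1.31) = (-2.2125,0.8962)
  v6: (1-0.829)·(-4.16,-2.74) + 0.829·(-1.61,0.65) = (-2.0461,0.0703)
  v7: (1-0.829)·(0.06,-3.53) + 0.829·(0.35,-0.47) = (0.3004,-0.9933)
  v8: (1-0.829)·(3.02,-2.77) + 0.829·(1.89,0.46) = (2.0832,-0.0923)
Shoelace sum Σ(x_i·y_{i+1} − x_{i+1}·y_i):
  i=1: 3.3075·4.4615 − 1.9346·2.1701 = +10.5584 (running +10.5584)
  i=2: 1.9346·4.9610 − 0.7638·4.4615 = +6.1898 (running +16.7482)
  i=3: 0.7638·3.9212 − -2.3757·4.9610 = +14.7807 (running +31.5289)
  i=4: -2.3757·0.8962 − -2.2125·3.9212 = +6.5466 (running +38.0756)
  i=5: -2.2125·0.0703 − -2.0461·0.8962 = +1.6781 (running +39.7536)
  i=6: -2.0461·-0.9933 − 0.3004·0.0703 = +2.0111 (running +41.7648)
  i=7: 0.3004·-0.0923 − 2.0832·-0.9933 = +2.0415 (running +43.8062)
  i=8: 2.0832·2.1701 − 3.3075·-0.0923 = +4.8262 (running +48.6324)
Area = |Σ|/2 = |48.6324|/2 = 24.3162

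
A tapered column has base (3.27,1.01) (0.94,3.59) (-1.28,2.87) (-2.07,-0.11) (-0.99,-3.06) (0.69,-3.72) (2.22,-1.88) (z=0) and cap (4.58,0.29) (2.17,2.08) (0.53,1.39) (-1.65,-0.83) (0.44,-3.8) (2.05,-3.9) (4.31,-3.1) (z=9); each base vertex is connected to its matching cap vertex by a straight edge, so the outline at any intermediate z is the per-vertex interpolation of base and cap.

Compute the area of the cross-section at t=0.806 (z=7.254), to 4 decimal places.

Cross-section at t=0.806: each vertex is (1-t)·p0[i] + t·p1[i].
  v1: (1-0.806)·(3.27,1.01) + 0.806·(4.58,0.29) = (4.3259,0.4297)
  v2: (1-0.806)·(0.94,3.59) + 0.806·(2.17,2.08) = (1.9314,2.3729)
  v3: (1-0.806)·(-1.28,2.87) + 0.806·(0.53,1.39) = (0.1789,1.6771)
  v4: (1-0.806)·(-2.07,-0.11) + 0.806·(-1.65,-0.83) = (-1.7315,-0.6903)
  v5: (1-0.806)·(-0.99,-3.06) + 0.806·(0.44,-3.8) = (0.1626,-3.6564)
  v6: (1-0.806)·(0.69,-3.72) + 0.806·(2.05,-3.9) = (1.7862,-3.8651)
  v7: (1-0.806)·(2.22,-1.88) + 0.806·(4.31,-3.1) = (3.9045,-2.8633)
Shoelace sum Σ(x_i·y_{i+1} − x_{i+1}·y_i):
  i=1: 4.3259·2.3729 − 1.9314·0.4297 = +9.4351 (running +9.4351)
  i=2: 1.9314·1.6771 − 0.1789·2.3729 = +2.8147 (running +12.2499)
  i=3: 0.1789·-0.6903 − -1.7315·1.6771 = +2.7804 (running +15.0303)
  i=4: -1.7315·-3.6564 − 0.1626·-0.6903 = +6.4433 (running +21.4736)
  i=5: 0.1626·-3.8651 − 1.7862·-3.6564 = +5.9026 (running +27.3762)
  i=6: 1.7862·-2.8633 − 3.9045·-3.8651 = +9.9770 (running +37.3532)
  i=7: 3.9045·0.4297 − 4.3259·-2.8633 = +14.0640 (running +51.4172)
Area = |Σ|/2 = |51.4172|/2 = 25.7086

Area at t=0.806: 25.7086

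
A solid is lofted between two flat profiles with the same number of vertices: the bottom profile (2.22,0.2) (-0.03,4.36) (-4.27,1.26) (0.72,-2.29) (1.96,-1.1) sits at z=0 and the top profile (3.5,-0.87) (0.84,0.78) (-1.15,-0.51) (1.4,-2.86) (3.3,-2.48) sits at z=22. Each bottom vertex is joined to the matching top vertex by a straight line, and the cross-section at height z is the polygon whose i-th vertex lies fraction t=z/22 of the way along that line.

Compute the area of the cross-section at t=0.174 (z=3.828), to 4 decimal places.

Cross-section at t=0.174: each vertex is (1-t)·p0[i] + t·p1[i].
  v1: (1-0.174)·(2.22,0.2) + 0.174·(3.5,-0.87) = (2.4427,0.0138)
  v2: (1-0.174)·(-0.03,4.36) + 0.174·(0.84,0.78) = (0.1214,3.7371)
  v3: (1-0.174)·(-4.27,1.26) + 0.174·(-1.15,-0.51) = (-3.7271,0.9520)
  v4: (1-0.174)·(0.72,-2.29) + 0.174·(1.4,-2.86) = (0.8383,-2.3892)
  v5: (1-0.174)·(1.96,-1.1) + 0.174·(3.3,-2.48) = (2.1932,-1.3401)
Shoelace sum Σ(x_i·y_{i+1} − x_{i+1}·y_i):
  i=1: 2.4427·3.7371 − 0.1214·0.0138 = +9.1270 (running +9.1270)
  i=2: 0.1214·0.9520 − -3.7271·3.7371 = +14.0441 (running +23.1711)
  i=3: -3.7271·-2.3892 − 0.8383·0.9520 = +8.1067 (running +31.2777)
  i=4: 0.8383·-1.3401 − 2.1932·-2.3892 = +4.1164 (running +35.3941)
  i=5: 2.1932·0.0138 − 2.4427·-1.3401 = +3.3038 (running +38.6980)
Area = |Σ|/2 = |38.6980|/2 = 19.3490

Area at t=0.174: 19.3490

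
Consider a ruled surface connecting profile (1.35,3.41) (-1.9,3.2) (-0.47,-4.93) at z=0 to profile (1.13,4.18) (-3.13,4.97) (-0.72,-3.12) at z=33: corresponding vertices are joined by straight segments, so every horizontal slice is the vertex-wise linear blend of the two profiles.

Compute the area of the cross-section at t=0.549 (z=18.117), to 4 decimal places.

Area at t=0.549: 15.0899

Cross-section at t=0.549: each vertex is (1-t)·p0[i] + t·p1[i].
  v1: (1-0.549)·(1.35,3.41) + 0.549·(1.13,4.18) = (1.2292,3.8327)
  v2: (1-0.549)·(-1.9,3.2) + 0.549·(-3.13,4.97) = (-2.5753,4.1717)
  v3: (1-0.549)·(-0.47,-4.93) + 0.549·(-0.72,-3.12) = (-0.6072,-3.9363)
Shoelace sum Σ(x_i·y_{i+1} − x_{i+1}·y_i):
  i=1: 1.2292·4.1717 − -2.5753·3.8327 = +14.9983 (running +14.9983)
  i=2: -2.5753·-3.9363 − -0.6072·4.1717 = +12.6703 (running +27.6686)
  i=3: -0.6072·3.8327 − 1.2292·-3.9363 = +2.5112 (running +30.1798)
Area = |Σ|/2 = |30.1798|/2 = 15.0899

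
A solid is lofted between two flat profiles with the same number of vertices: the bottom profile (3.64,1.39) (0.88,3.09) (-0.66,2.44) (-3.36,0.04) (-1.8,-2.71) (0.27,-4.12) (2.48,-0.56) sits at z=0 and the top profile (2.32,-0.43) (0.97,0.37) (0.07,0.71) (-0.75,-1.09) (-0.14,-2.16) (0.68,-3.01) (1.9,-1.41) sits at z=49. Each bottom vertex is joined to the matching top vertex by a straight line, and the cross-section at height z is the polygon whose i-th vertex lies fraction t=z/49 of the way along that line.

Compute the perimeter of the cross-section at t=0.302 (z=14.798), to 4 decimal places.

Cross-section at t=0.302: each vertex is (1-t)·p0[i] + t·p1[i].
  v1: (1-0.302)·(3.64,1.39) + 0.302·(2.32,-0.43) = (3.2414,0.8404)
  v2: (1-0.302)·(0.88,3.09) + 0.302·(0.97,0.37) = (0.9072,2.2686)
  v3: (1-0.302)·(-0.66,2.44) + 0.302·(0.07,0.71) = (-0.4395,1.9175)
  v4: (1-0.302)·(-3.36,0.04) + 0.302·(-0.75,-1.09) = (-2.5718,-0.3013)
  v5: (1-0.302)·(-1.8,-2.71) + 0.302·(-0.14,-2.16) = (-1.2987,-2.5439)
  v6: (1-0.302)·(0.27,-4.12) + 0.302·(0.68,-3.01) = (0.3938,-3.7848)
  v7: (1-0.302)·(2.48,-0.56) + 0.302·(1.9,-1.41) = (2.3048,-0.8167)
Perimeter = Σ |v_{i+1} − v_i|:
  edge 1→2: √(-2.3342² + 1.4282²) = 2.7364 (running 2.7364)
  edge 2→3: √(-1.3467² + -0.3510²) = 1.3917 (running 4.1282)
  edge 3→4: √(-2.1322² + -2.2188²) = 3.0773 (running 7.2054)
  edge 4→5: √(1.2731² + -2.2426²) = 2.5788 (running 9.7842)
  edge 5→6: √(1.6925² + -1.2409²) = 2.0987 (running 11.8829)
  edge 6→7: √(1.9110² + 2.9681²) = 3.5301 (running 15.4130)
  edge 7→1: √(0.9365² + 1.6571²) = 1.9034 (running 17.3164)
Perimeter = 17.3164

Perimeter at t=0.302: 17.3164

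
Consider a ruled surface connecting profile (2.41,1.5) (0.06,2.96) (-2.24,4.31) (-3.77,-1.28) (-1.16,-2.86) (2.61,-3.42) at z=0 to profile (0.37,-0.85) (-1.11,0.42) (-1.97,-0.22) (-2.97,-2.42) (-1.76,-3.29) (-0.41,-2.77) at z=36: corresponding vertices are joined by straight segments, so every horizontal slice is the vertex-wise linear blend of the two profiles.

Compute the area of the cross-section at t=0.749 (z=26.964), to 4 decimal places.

Cross-section at t=0.749: each vertex is (1-t)·p0[i] + t·p1[i].
  v1: (1-0.749)·(2.41,1.5) + 0.749·(0.37,-0.85) = (0.8820,-0.2601)
  v2: (1-0.749)·(0.06,2.96) + 0.749·(-1.11,0.42) = (-0.8163,1.0575)
  v3: (1-0.749)·(-2.24,4.31) + 0.749·(-1.97,-0.22) = (-2.0378,0.9170)
  v4: (1-0.749)·(-3.77,-1.28) + 0.749·(-2.97,-2.42) = (-3.1708,-2.1339)
  v5: (1-0.749)·(-1.16,-2.86) + 0.749·(-1.76,-3.29) = (-1.6094,-3.1821)
  v6: (1-0.749)·(2.61,-3.42) + 0.749·(-0.41,-2.77) = (0.3480,-2.9332)
Shoelace sum Σ(x_i·y_{i+1} − x_{i+1}·y_i):
  i=1: 0.8820·1.0575 − -0.8163·-0.2601 = +0.7204 (running +0.7204)
  i=2: -0.8163·0.9170 − -2.0378·1.0575 = +1.4064 (running +2.1268)
  i=3: -2.0378·-2.1339 − -3.1708·0.9170 = +7.2560 (running +9.3829)
  i=4: -3.1708·-3.1821 − -1.6094·-2.1339 = +6.6555 (running +16.0384)
  i=5: -1.6094·-2.9332 − 0.3480·-3.1821 = +5.8280 (running +21.8664)
  i=6: 0.3480·-0.2601 − 0.8820·-2.9332 = +2.4966 (running +24.3630)
Area = |Σ|/2 = |24.3630|/2 = 12.1815

Area at t=0.749: 12.1815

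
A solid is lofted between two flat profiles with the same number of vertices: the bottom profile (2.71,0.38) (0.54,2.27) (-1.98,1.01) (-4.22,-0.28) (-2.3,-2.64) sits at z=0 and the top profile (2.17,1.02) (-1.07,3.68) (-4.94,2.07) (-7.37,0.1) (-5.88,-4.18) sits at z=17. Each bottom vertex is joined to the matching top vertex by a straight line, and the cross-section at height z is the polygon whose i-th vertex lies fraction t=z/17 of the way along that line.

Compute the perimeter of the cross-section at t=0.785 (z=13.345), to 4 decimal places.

Cross-section at t=0.785: each vertex is (1-t)·p0[i] + t·p1[i].
  v1: (1-0.785)·(2.71,0.38) + 0.785·(2.17,1.02) = (2.2861,0.8824)
  v2: (1-0.785)·(0.54,2.27) + 0.785·(-1.07,3.68) = (-0.7239,3.3769)
  v3: (1-0.785)·(-1.98,1.01) + 0.785·(-4.94,2.07) = (-4.3036,1.8421)
  v4: (1-0.785)·(-4.22,-0.28) + 0.785·(-7.37,0.1) = (-6.6928,0.0183)
  v5: (1-0.785)·(-2.3,-2.64) + 0.785·(-5.88,-4.18) = (-5.1103,-3.8489)
Perimeter = Σ |v_{i+1} − v_i|:
  edge 1→2: √(-3.0099² + 2.4945²) = 3.9092 (running 3.9092)
  edge 2→3: √(-3.5798² + -1.5348²) = 3.8949 (running 7.8041)
  edge 3→4: √(-2.3891² + -1.8238²) = 3.0057 (running 10.8098)
  edge 4→5: √(1.5825² + -3.8672²) = 4.1784 (running 14.9883)
  edge 5→1: √(7.3964² + 4.7313²) = 8.7802 (running 23.7685)
Perimeter = 23.7685

Perimeter at t=0.785: 23.7685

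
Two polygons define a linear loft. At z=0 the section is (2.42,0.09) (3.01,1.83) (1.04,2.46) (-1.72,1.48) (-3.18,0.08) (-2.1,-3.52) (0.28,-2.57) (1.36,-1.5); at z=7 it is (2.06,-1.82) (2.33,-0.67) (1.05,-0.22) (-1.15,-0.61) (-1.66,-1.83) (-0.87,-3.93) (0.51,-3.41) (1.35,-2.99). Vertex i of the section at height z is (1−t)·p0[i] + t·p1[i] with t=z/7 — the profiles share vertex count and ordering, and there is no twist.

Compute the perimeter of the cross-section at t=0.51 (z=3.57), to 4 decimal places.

Cross-section at t=0.51: each vertex is (1-t)·p0[i] + t·p1[i].
  v1: (1-0.51)·(2.42,0.09) + 0.51·(2.06,-1.82) = (2.2364,-0.8841)
  v2: (1-0.51)·(3.01,1.83) + 0.51·(2.33,-0.67) = (2.6632,0.5550)
  v3: (1-0.51)·(1.04,2.46) + 0.51·(1.05,-0.22) = (1.0451,1.0932)
  v4: (1-0.51)·(-1.72,1.48) + 0.51·(-1.15,-0.61) = (-1.4293,0.4141)
  v5: (1-0.51)·(-3.18,0.08) + 0.51·(-1.66,-1.83) = (-2.4048,-0.8941)
  v6: (1-0.51)·(-2.1,-3.52) + 0.51·(-0.87,-3.93) = (-1.4727,-3.7291)
  v7: (1-0.51)·(0.28,-2.57) + 0.51·(0.51,-3.41) = (0.3973,-2.9984)
  v8: (1-0.51)·(1.36,-1.5) + 0.51·(1.35,-2.99) = (1.3549,-2.2599)
Perimeter = Σ |v_{i+1} − v_i|:
  edge 1→2: √(0.4268² + 1.4391²) = 1.5011 (running 1.5011)
  edge 2→3: √(-1.6181² + 0.5382²) = 1.7053 (running 3.2063)
  edge 3→4: √(-2.4744² + -0.6791²) = 2.5659 (running 5.7722)
  edge 4→5: √(-0.9755² + -1.3082²) = 1.6319 (running 7.4041)
  edge 5→6: √(0.9321² + -2.8350²) = 2.9843 (running 10.3884)
  edge 6→7: √(1.8700² + 0.7307²) = 2.0077 (running 12.3961)
  edge 7→8: √(0.9576² + 0.7385²) = 1.2093 (running 13.6054)
  edge 8→1: √(0.8815² + 1.3758²) = 1.6340 (running 15.2393)
Perimeter = 15.2393

Perimeter at t=0.51: 15.2393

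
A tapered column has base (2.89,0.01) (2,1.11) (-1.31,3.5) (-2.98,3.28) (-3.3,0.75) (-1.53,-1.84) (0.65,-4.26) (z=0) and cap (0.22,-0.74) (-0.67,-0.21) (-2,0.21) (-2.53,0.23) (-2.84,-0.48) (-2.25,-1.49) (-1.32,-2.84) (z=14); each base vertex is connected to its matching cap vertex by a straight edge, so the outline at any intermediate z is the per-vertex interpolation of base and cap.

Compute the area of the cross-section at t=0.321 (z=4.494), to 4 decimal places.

Area at t=0.321: 17.8433

Cross-section at t=0.321: each vertex is (1-t)·p0[i] + t·p1[i].
  v1: (1-0.321)·(2.89,0.01) + 0.321·(0.22,-0.74) = (2.0329,-0.2308)
  v2: (1-0.321)·(2,1.11) + 0.321·(-0.67,-0.21) = (1.1429,0.6863)
  v3: (1-0.321)·(-1.31,3.5) + 0.321·(-2,0.21) = (-1.5315,2.4439)
  v4: (1-0.321)·(-2.98,3.28) + 0.321·(-2.53,0.23) = (-2.8356,2.3010)
  v5: (1-0.321)·(-3.3,0.75) + 0.321·(-2.84,-0.48) = (-3.1523,0.3552)
  v6: (1-0.321)·(-1.53,-1.84) + 0.321·(-2.25,-1.49) = (-1.7611,-1.7277)
  v7: (1-0.321)·(0.65,-4.26) + 0.321·(-1.32,-2.84) = (0.0176,-3.8042)
Shoelace sum Σ(x_i·y_{i+1} − x_{i+1}·y_i):
  i=1: 2.0329·0.6863 − 1.1429·-0.2308 = +1.6589 (running +1.6589)
  i=2: 1.1429·2.4439 − -1.5315·0.6863 = +3.8442 (running +5.5031)
  i=3: -1.5315·2.3010 − -2.8356·2.4439 = +3.4059 (running +8.9091)
  i=4: -2.8356·0.3552 − -3.1523·2.3010 = +6.2463 (running +15.1554)
  i=5: -3.1523·-1.7277 − -1.7611·0.3552 = +6.0716 (running +21.2270)
  i=6: -1.7611·-3.8042 − 0.0176·-1.7277 = +6.7301 (running +27.9571)
  i=7: 0.0176·-0.2308 − 2.0329·-3.8042 = +7.7296 (running +35.6866)
Area = |Σ|/2 = |35.6866|/2 = 17.8433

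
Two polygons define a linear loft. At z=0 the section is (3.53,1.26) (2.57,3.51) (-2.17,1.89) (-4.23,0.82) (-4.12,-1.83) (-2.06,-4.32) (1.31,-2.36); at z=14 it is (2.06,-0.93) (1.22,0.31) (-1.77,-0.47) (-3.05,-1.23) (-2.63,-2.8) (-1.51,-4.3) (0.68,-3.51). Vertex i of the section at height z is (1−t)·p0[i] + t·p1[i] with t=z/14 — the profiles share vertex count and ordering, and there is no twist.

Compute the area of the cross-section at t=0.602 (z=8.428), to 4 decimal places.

Cross-section at t=0.602: each vertex is (1-t)·p0[i] + t·p1[i].
  v1: (1-0.602)·(3.53,1.26) + 0.602·(2.06,-0.93) = (2.6451,-0.0584)
  v2: (1-0.602)·(2.57,3.51) + 0.602·(1.22,0.31) = (1.7573,1.5836)
  v3: (1-0.602)·(-2.17,1.89) + 0.602·(-1.77,-0.47) = (-1.9292,0.4693)
  v4: (1-0.602)·(-4.23,0.82) + 0.602·(-3.05,-1.23) = (-3.5196,-0.4141)
  v5: (1-0.602)·(-4.12,-1.83) + 0.602·(-2.63,-2.8) = (-3.2230,-2.4139)
  v6: (1-0.602)·(-2.06,-4.32) + 0.602·(-1.51,-4.3) = (-1.7289,-4.3080)
  v7: (1-0.602)·(1.31,-2.36) + 0.602·(0.68,-3.51) = (0.9307,-3.0523)
Shoelace sum Σ(x_i·y_{i+1} − x_{i+1}·y_i):
  i=1: 2.6451·1.5836 − 1.7573·-0.0584 = +4.2913 (running +4.2913)
  i=2: 1.7573·0.4693 − -1.9292·1.5836 = +3.8797 (running +8.1711)
  i=3: -1.9292·-0.4141 − -3.5196·0.4693 = +2.4506 (running +10.6216)
  i=4: -3.5196·-2.4139 − -3.2230·-0.4141 = +7.1615 (running +17.7832)
  i=5: -3.2230·-4.3080 − -1.7289·-2.4139 = +9.7112 (running +27.4944)
  i=6: -1.7289·-3.0523 − 0.9307·-4.3080 = +9.2867 (running +36.7811)
  i=7: 0.9307·-0.0584 − 2.6451·-3.0523 = +8.0192 (running +44.8003)
Area = |Σ|/2 = |44.8003|/2 = 22.4001

Area at t=0.602: 22.4001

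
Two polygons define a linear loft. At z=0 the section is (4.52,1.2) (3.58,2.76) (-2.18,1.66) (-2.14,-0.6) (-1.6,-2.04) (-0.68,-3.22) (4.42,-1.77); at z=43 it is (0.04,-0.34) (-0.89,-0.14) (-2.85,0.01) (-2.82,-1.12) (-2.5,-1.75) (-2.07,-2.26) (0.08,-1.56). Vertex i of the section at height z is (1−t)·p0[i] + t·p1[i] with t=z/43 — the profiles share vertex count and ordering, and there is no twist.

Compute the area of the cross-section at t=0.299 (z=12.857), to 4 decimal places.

Area at t=0.299: 20.6452

Cross-section at t=0.299: each vertex is (1-t)·p0[i] + t·p1[i].
  v1: (1-0.299)·(4.52,1.2) + 0.299·(0.04,-0.34) = (3.1805,0.7395)
  v2: (1-0.299)·(3.58,2.76) + 0.299·(-0.89,-0.14) = (2.2435,1.8929)
  v3: (1-0.299)·(-2.18,1.66) + 0.299·(-2.85,0.01) = (-2.3803,1.1667)
  v4: (1-0.299)·(-2.14,-0.6) + 0.299·(-2.82,-1.12) = (-2.3433,-0.7555)
  v5: (1-0.299)·(-1.6,-2.04) + 0.299·(-2.5,-1.75) = (-1.8691,-1.9533)
  v6: (1-0.299)·(-0.68,-3.22) + 0.299·(-2.07,-2.26) = (-1.0956,-2.9330)
  v7: (1-0.299)·(4.42,-1.77) + 0.299·(0.08,-1.56) = (3.1223,-1.7072)
Shoelace sum Σ(x_i·y_{i+1} − x_{i+1}·y_i):
  i=1: 3.1805·1.8929 − 2.2435·0.7395 = +4.3612 (running +4.3612)
  i=2: 2.2435·1.1667 − -2.3803·1.8929 = +7.1231 (running +11.4843)
  i=3: -2.3803·-0.7555 − -2.3433·1.1667 = +4.5321 (running +16.0164)
  i=4: -2.3433·-1.9533 − -1.8691·-0.7555 = +3.1651 (running +19.1815)
  i=5: -1.8691·-2.9330 − -1.0956·-1.9533 = +3.3420 (running +22.5235)
  i=6: -1.0956·-1.7072 − 3.1223·-2.9330 = +11.0281 (running +33.5516)
  i=7: 3.1223·0.7395 − 3.1805·-1.7072 = +7.7388 (running +41.2904)
Area = |Σ|/2 = |41.2904|/2 = 20.6452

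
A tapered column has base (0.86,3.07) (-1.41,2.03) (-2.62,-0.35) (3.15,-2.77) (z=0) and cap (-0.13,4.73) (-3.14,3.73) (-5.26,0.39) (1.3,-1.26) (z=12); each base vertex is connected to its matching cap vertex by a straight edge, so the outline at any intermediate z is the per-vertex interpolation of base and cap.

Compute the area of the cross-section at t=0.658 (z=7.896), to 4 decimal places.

Area at t=0.658: 20.2620

Cross-section at t=0.658: each vertex is (1-t)·p0[i] + t·p1[i].
  v1: (1-0.658)·(0.86,3.07) + 0.658·(-0.13,4.73) = (0.2086,4.1623)
  v2: (1-0.658)·(-1.41,2.03) + 0.658·(-3.14,3.73) = (-2.5483,3.1486)
  v3: (1-0.658)·(-2.62,-0.35) + 0.658·(-5.26,0.39) = (-4.3571,0.1369)
  v4: (1-0.658)·(3.15,-2.77) + 0.658·(1.3,-1.26) = (1.9327,-1.7764)
Shoelace sum Σ(x_i·y_{i+1} − x_{i+1}·y_i):
  i=1: 0.2086·3.1486 − -2.5483·4.1623 = +11.2636 (running +11.2636)
  i=2: -2.5483·0.1369 − -4.3571·3.1486 = +13.3699 (running +24.6335)
  i=3: -4.3571·-1.7764 − 1.9327·0.1369 = +7.4754 (running +32.1090)
  i=4: 1.9327·4.1623 − 0.2086·-1.7764 = +8.4150 (running +40.5240)
Area = |Σ|/2 = |40.5240|/2 = 20.2620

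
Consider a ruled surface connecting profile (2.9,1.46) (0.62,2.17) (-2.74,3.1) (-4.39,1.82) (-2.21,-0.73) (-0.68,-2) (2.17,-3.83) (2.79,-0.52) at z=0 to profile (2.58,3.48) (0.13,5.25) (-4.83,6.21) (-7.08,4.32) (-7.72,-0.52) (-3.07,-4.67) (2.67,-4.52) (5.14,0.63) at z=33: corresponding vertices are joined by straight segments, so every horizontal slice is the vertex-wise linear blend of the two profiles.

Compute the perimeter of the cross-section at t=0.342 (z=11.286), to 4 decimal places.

Cross-section at t=0.342: each vertex is (1-t)·p0[i] + t·p1[i].
  v1: (1-0.342)·(2.9,1.46) + 0.342·(2.58,3.48) = (2.7906,2.1508)
  v2: (1-0.342)·(0.62,2.17) + 0.342·(0.13,5.25) = (0.4524,3.2234)
  v3: (1-0.342)·(-2.74,3.1) + 0.342·(-4.83,6.21) = (-3.4548,4.1636)
  v4: (1-0.342)·(-4.39,1.82) + 0.342·(-7.08,4.32) = (-5.3100,2.6750)
  v5: (1-0.342)·(-2.21,-0.73) + 0.342·(-7.72,-0.52) = (-4.0944,-0.6582)
  v6: (1-0.342)·(-0.68,-2) + 0.342·(-3.07,-4.67) = (-1.4974,-2.9131)
  v7: (1-0.342)·(2.17,-3.83) + 0.342·(2.67,-4.52) = (2.3410,-4.0660)
  v8: (1-0.342)·(2.79,-0.52) + 0.342·(5.14,0.63) = (3.5937,-0.1267)
Perimeter = Σ |v_{i+1} − v_i|:
  edge 1→2: √(-2.3381² + 1.0725²) = 2.5724 (running 2.5724)
  edge 2→3: √(-3.9072² + 0.9403²) = 4.0187 (running 6.5911)
  edge 3→4: √(-1.8552² + -1.4886²) = 2.3786 (running 8.9697)
  edge 4→5: √(1.2156² + -3.3332²) = 3.5479 (running 12.5177)
  edge 5→6: √(2.5970² + -2.2550²) = 3.4394 (running 15.9570)
  edge 6→7: √(3.8384² + -1.1528²) = 4.0078 (running 19.9648)
  edge 7→8: √(1.2527² + 3.9393²) = 4.1337 (running 24.0985)
  edge 8→1: √(-0.8031² + 2.2775²) = 2.4150 (running 26.5135)
Perimeter = 26.5135

Perimeter at t=0.342: 26.5135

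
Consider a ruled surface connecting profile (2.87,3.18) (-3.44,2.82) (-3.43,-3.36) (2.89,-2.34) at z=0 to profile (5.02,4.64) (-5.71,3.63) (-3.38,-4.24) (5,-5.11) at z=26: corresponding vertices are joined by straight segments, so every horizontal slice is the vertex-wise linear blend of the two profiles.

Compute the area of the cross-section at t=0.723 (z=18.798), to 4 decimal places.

Area at t=0.723: 69.3772

Cross-section at t=0.723: each vertex is (1-t)·p0[i] + t·p1[i].
  v1: (1-0.723)·(2.87,3.18) + 0.723·(5.02,4.64) = (4.4244,4.2356)
  v2: (1-0.723)·(-3.44,2.82) + 0.723·(-5.71,3.63) = (-5.0812,3.4056)
  v3: (1-0.723)·(-3.43,-3.36) + 0.723·(-3.38,-4.24) = (-3.3939,-3.9962)
  v4: (1-0.723)·(2.89,-2.34) + 0.723·(5,-5.11) = (4.4155,-4.3427)
Shoelace sum Σ(x_i·y_{i+1} − x_{i+1}·y_i):
  i=1: 4.4244·3.4056 − -5.0812·4.2356 = +36.5899 (running +36.5899)
  i=2: -5.0812·-3.9962 − -3.3939·3.4056 = +31.8639 (running +68.4538)
  i=3: -3.3939·-4.3427 − 4.4155·-3.9962 = +32.3840 (running +100.8379)
  i=4: 4.4155·4.2356 − 4.4244·-4.3427 = +37.9164 (running +138.7543)
Area = |Σ|/2 = |138.7543|/2 = 69.3772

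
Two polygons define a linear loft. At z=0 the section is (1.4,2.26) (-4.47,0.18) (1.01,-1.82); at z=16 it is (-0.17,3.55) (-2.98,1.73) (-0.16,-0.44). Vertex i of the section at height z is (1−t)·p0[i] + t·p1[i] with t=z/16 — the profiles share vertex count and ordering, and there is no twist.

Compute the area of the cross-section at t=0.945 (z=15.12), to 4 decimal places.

Cross-section at t=0.945: each vertex is (1-t)·p0[i] + t·p1[i].
  v1: (1-0.945)·(1.4,2.26) + 0.945·(-0.17,3.55) = (-0.0836,3.4790)
  v2: (1-0.945)·(-4.47,0.18) + 0.945·(-2.98,1.73) = (-3.0620,1.6447)
  v3: (1-0.945)·(1.01,-1.82) + 0.945·(-0.16,-0.44) = (-0.0956,-0.5159)
Shoelace sum Σ(x_i·y_{i+1} − x_{i+1}·y_i):
  i=1: -0.0836·1.6447 − -3.0620·3.4790 = +10.5151 (running +10.5151)
  i=2: -3.0620·-0.5159 − -0.0956·1.6447 = +1.7370 (running +12.2521)
  i=3: -0.0956·3.4790 − -0.0836·-0.5159 = -0.3759 (running +11.8761)
Area = |Σ|/2 = |11.8761|/2 = 5.9381

Area at t=0.945: 5.9381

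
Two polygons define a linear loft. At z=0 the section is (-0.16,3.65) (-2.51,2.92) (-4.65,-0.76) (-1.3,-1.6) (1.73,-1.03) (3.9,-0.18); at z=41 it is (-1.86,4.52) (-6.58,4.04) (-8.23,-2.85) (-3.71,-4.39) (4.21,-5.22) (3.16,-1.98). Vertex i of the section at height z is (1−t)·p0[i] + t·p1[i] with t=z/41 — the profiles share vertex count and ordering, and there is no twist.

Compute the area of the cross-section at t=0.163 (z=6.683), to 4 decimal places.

Area at t=0.163: 33.0850

Cross-section at t=0.163: each vertex is (1-t)·p0[i] + t·p1[i].
  v1: (1-0.163)·(-0.16,3.65) + 0.163·(-1.86,4.52) = (-0.4371,3.7918)
  v2: (1-0.163)·(-2.51,2.92) + 0.163·(-6.58,4.04) = (-3.1734,3.1026)
  v3: (1-0.163)·(-4.65,-0.76) + 0.163·(-8.23,-2.85) = (-5.2335,-1.1007)
  v4: (1-0.163)·(-1.3,-1.6) + 0.163·(-3.71,-4.39) = (-1.6928,-2.0548)
  v5: (1-0.163)·(1.73,-1.03) + 0.163·(4.21,-5.22) = (2.1342,-1.7130)
  v6: (1-0.163)·(3.9,-0.18) + 0.163·(3.16,-1.98) = (3.7794,-0.4734)
Shoelace sum Σ(x_i·y_{i+1} − x_{i+1}·y_i):
  i=1: -0.4371·3.1026 − -3.1734·3.7918 = +10.6768 (running +10.6768)
  i=2: -3.1734·-1.1007 − -5.2335·3.1026 = +19.7302 (running +30.4071)
  i=3: -5.2335·-2.0548 − -1.6928·-1.1007 = +8.8905 (running +39.2976)
  i=4: -1.6928·-1.7130 − 2.1342·-2.0548 = +7.2851 (running +46.5827)
  i=5: 2.1342·-0.4734 − 3.7794·-1.7130 = +5.4636 (running +52.0463)
  i=6: 3.7794·3.7918 − -0.4371·-0.4734 = +14.1238 (running +66.1701)
Area = |Σ|/2 = |66.1701|/2 = 33.0850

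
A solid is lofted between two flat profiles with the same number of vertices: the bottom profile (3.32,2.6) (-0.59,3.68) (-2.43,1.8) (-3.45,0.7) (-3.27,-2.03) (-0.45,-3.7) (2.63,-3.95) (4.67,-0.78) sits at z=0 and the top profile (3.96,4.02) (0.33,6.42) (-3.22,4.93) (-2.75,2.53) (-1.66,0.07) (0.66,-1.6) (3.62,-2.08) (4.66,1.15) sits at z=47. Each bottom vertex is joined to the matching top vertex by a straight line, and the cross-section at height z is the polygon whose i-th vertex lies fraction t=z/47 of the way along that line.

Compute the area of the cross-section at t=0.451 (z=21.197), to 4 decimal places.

Cross-section at t=0.451: each vertex is (1-t)·p0[i] + t·p1[i].
  v1: (1-0.451)·(3.32,2.6) + 0.451·(3.96,4.02) = (3.6086,3.2404)
  v2: (1-0.451)·(-0.59,3.68) + 0.451·(0.33,6.42) = (-0.1751,4.9157)
  v3: (1-0.451)·(-2.43,1.8) + 0.451·(-3.22,4.93) = (-2.7863,3.2116)
  v4: (1-0.451)·(-3.45,0.7) + 0.451·(-2.75,2.53) = (-3.1343,1.5253)
  v5: (1-0.451)·(-3.27,-2.03) + 0.451·(-1.66,0.07) = (-2.5439,-1.0829)
  v6: (1-0.451)·(-0.45,-3.7) + 0.451·(0.66,-1.6) = (0.0506,-2.7529)
  v7: (1-0.451)·(2.63,-3.95) + 0.451·(3.62,-2.08) = (3.0765,-3.1066)
  v8: (1-0.451)·(4.67,-0.78) + 0.451·(4.66,1.15) = (4.6655,0.0904)
Shoelace sum Σ(x_i·y_{i+1} − x_{i+1}·y_i):
  i=1: 3.6086·4.9157 − -0.1751·3.2404 = +18.3065 (running +18.3065)
  i=2: -0.1751·3.2116 − -2.7863·4.9157 = +13.1344 (running +31.4409)
  i=3: -2.7863·1.5253 − -3.1343·3.2116 = +5.8162 (running +37.2571)
  i=4: -3.1343·-1.0829 − -2.5439·1.5253 = +7.2744 (running +44.5315)
  i=5: -2.5439·-2.7529 − 0.0506·-1.0829 = +7.0579 (running +51.5893)
  i=6: 0.0506·-3.1066 − 3.0765·-2.7529 = +8.3120 (running +59.9014)
  i=7: 3.0765·0.0904 − 4.6655·-3.1066 = +14.7722 (running +74.6735)
  i=8: 4.6655·3.2404 − 3.6086·0.0904 = +14.7918 (running +89.4654)
Area = |Σ|/2 = |89.4654|/2 = 44.7327

Area at t=0.451: 44.7327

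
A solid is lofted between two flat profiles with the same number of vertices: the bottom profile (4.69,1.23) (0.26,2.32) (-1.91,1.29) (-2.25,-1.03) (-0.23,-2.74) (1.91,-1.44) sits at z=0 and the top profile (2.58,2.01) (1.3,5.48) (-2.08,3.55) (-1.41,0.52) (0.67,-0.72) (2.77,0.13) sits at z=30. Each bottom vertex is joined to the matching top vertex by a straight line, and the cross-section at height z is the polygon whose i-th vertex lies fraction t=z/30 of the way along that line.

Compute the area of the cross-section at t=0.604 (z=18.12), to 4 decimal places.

Area at t=0.604: 20.3228

Cross-section at t=0.604: each vertex is (1-t)·p0[i] + t·p1[i].
  v1: (1-0.604)·(4.69,1.23) + 0.604·(2.58,2.01) = (3.4156,1.7011)
  v2: (1-0.604)·(0.26,2.32) + 0.604·(1.3,5.48) = (0.8882,4.2286)
  v3: (1-0.604)·(-1.91,1.29) + 0.604·(-2.08,3.55) = (-2.0127,2.6550)
  v4: (1-0.604)·(-2.25,-1.03) + 0.604·(-1.41,0.52) = (-1.7426,-0.0938)
  v5: (1-0.604)·(-0.23,-2.74) + 0.604·(0.67,-0.72) = (0.3136,-1.5199)
  v6: (1-0.604)·(1.91,-1.44) + 0.604·(2.77,0.13) = (2.4294,-0.4917)
Shoelace sum Σ(x_i·y_{i+1} − x_{i+1}·y_i):
  i=1: 3.4156·4.2286 − 0.8882·1.7011 = +12.9323 (running +12.9323)
  i=2: 0.8882·2.6550 − -2.0127·4.2286 = +10.8690 (running +23.8013)
  i=3: -2.0127·-0.0938 − -1.7426·2.6550 = +4.8156 (running +28.6169)
  i=4: -1.7426·-1.5199 − 0.3136·-0.0938 = +2.6781 (running +31.2950)
  i=5: 0.3136·-0.4917 − 2.4294·-1.5199 = +3.5384 (running +34.8333)
  i=6: 2.4294·1.7011 − 3.4156·-0.4917 = +5.8123 (running +40.6456)
Area = |Σ|/2 = |40.6456|/2 = 20.3228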